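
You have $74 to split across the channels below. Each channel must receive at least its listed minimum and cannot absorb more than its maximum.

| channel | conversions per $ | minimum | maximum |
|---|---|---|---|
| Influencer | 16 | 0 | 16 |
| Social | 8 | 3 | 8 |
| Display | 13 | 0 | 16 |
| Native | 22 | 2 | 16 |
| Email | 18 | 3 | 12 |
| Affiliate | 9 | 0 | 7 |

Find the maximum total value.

Meeting every minimum uses 0+3+0+2+3+0 = 8 $, leaving 66.
Order the channels by conversions per $: Native 22 > Email 18 > Influencer 16 > Display 13 > Affiliate 9 > Social 8.
Give Native 14 more to hit its cap of 16 ; 52 left.
Give Email 9 more to hit its cap of 12 ; 43 left.
Influencer: +16 to 16 (cap) ; 27 left.
Give Display 16 more to hit its cap of 16 ; 11 left.
Affiliate: +7 to 7 (cap) ; 4 left.
Social: +4 (room for 5) → 7. Pool exhausted.
Total = 16×16 + 8×7 + 13×16 + 22×16 + 18×12 + 9×7 = 1151.

1151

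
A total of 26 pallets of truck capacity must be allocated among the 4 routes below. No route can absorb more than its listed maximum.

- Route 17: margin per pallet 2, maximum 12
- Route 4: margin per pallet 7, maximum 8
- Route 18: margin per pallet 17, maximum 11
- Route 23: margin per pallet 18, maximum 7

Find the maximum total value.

Order the routes by margin per pallet: Route 23 18 > Route 18 17 > Route 4 7 > Route 17 2.
Give Route 23 7 to hit its cap of 7 → 19 left.
Give Route 18 11 to hit its cap of 11 → 8 left.
Route 4: +8 to 8 (cap) → 0 left.
Total = 7×8 + 17×11 + 18×7 = 369.

369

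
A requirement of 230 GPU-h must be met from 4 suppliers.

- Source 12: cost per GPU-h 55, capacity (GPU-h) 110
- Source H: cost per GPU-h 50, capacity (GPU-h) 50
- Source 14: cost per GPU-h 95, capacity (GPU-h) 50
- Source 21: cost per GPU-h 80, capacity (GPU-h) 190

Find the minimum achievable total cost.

Use suppliers in increasing cost order.
Take 50 from Source H at 50 → need 180 more.
Source 12 at 55: take all 110 GPU-h → 70 still needed.
Source 21 at 80: take 70 of its 190 → requirement met.
Source 14: unused.
Cost = 50×50 + 110×55 + 70×80 = 14150.

14150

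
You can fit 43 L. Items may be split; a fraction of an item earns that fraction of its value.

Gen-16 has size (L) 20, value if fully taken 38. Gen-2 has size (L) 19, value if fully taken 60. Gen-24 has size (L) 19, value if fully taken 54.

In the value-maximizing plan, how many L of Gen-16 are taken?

Rank by value-to-size ratio: Gen-2 60/19≈3.16, Gen-24 54/19≈2.84, Gen-16 38/20≈1.9.
Gen-2: take in full, 19 L for value 60 ; 24 left.
Take all of Gen-24 (19 L, value 54) ; 5 L left.
Fill the last 5 L with part of Gen-16: 5/20 of it earns 9.5.

5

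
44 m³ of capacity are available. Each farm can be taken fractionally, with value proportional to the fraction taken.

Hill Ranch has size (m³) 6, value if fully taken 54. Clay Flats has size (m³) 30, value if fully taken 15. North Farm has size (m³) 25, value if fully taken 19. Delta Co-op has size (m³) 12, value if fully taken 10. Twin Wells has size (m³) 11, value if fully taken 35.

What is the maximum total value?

Sort by value density: Hill Ranch 54/6≈9, Twin Wells 35/11≈3.18, Delta Co-op 10/12≈0.833, North Farm 19/25≈0.76, Clay Flats 15/30≈0.5.
All 6 m³ of Hill Ranch fit (value 54) — 38 remain.
Take all of Twin Wells (11 m³, value 35) — 27 m³ left.
Take all of Delta Co-op (12 m³, value 10) — 15 m³ left.
15 m³ left: a 15/25 share of North Farm gives 19×15/25 = 11.4.
Total value = 110.4.

110.4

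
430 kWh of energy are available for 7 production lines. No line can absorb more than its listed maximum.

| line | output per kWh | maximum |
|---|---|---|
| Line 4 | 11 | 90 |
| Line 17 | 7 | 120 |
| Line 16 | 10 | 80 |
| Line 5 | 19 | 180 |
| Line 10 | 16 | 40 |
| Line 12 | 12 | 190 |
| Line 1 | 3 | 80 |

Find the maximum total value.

6560

Rank by output per kWh: Line 5 19 > Line 10 16 > Line 12 12 > Line 4 11 > Line 16 10 > Line 17 7 > Line 1 3.
Line 5: +180 to 180 (cap) — 250 left.
Line 10: +40 to 40 (cap) — 210 left.
Line 12 takes 190 to reach its cap of 190 — 20 left.
Only 20 left; Line 4 takes them to reach 20.
Total = 11×20 + 19×180 + 16×40 + 12×190 = 6560.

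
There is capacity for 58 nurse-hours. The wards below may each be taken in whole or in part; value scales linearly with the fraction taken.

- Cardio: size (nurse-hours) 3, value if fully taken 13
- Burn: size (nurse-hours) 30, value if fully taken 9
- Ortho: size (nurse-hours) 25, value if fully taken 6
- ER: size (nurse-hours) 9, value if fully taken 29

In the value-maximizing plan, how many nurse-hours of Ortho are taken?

Rank by value-to-size ratio: Cardio 13/3≈4.33, ER 29/9≈3.22, Burn 9/30≈0.3, Ortho 6/25≈0.24.
Take all of Cardio (3 nurse-hours, value 13) → 55 nurse-hours left.
ER: take in full, 9 nurse-hours for value 29 → 46 left.
Burn: take in full, 30 nurse-hours for value 9 → 16 left.
Only 16 nurse-hours remain; take 16/25 of Ortho for value 6×16/25 = 3.84.

16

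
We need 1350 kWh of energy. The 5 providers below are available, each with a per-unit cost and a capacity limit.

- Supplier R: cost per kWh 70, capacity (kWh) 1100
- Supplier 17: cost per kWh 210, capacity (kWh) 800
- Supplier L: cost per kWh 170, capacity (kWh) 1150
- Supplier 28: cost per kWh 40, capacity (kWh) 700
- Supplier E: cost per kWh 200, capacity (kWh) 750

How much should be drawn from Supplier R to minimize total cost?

Cheapest first:
Supplier 28 (40): use full 700 → 650 kWh to go.
Supplier R at 70: take 650 of its 1100 → requirement met.
Supplier L, Supplier E, Supplier 17: unused.

650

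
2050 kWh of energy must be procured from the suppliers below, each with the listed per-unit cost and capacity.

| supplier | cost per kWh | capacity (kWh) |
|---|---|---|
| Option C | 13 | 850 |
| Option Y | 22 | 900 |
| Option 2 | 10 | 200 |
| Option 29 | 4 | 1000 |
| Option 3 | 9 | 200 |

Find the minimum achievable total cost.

Use suppliers in increasing cost order.
Option 29 at 4: take all 1000 kWh — 1050 still needed.
Take 200 from Option 3 at 9 — need 850 more.
Option 2 at 10: take all 200 kWh — 650 still needed.
Take 650 from Option C at 13 to finish.
Option Y: unused.
Cost = 1000×4 + 200×9 + 200×10 + 650×13 = 16250.

16250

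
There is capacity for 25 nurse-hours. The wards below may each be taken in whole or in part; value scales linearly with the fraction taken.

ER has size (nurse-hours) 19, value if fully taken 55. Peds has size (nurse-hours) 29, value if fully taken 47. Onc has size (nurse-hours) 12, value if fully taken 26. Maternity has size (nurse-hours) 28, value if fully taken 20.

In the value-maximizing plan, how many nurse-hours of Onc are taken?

Sort by value density: ER 55/19≈2.89, Onc 26/12≈2.17, Peds 47/29≈1.62, Maternity 20/28≈0.714.
All 19 nurse-hours of ER fit (value 55) → 6 remain.
Fill the last 6 nurse-hours with part of Onc: 6/12 of it earns 13.

6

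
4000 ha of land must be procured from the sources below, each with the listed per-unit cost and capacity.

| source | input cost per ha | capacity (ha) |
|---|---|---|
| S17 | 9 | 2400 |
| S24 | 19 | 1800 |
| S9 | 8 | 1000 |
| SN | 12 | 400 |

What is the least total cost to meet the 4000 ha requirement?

38200

Fill from the cheapest source first.
S9 (8): use full 1000 ; 3000 ha to go.
Take 2400 from S17 at 9 ; need 600 more.
Take 400 from SN at 12 ; need 200 more.
Take 200 from S24 at 19 to finish.
Cost = 1000×8 + 2400×9 + 400×12 + 200×19 = 38200.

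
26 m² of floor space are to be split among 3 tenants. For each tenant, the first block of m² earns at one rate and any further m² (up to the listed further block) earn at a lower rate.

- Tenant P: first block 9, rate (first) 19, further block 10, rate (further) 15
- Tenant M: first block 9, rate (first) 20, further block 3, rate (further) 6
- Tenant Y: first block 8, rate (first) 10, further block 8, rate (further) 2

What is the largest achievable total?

471

Treat each block as its own option and order by rate: Tenant M/T1 20 > Tenant P/T1 19 > Tenant P/T2 15 > Tenant Y/T1 10 > Tenant M/T2 6 > Tenant Y/T2 2.
Tenant M T1 at 20: fill all 9 → 17 left.
Fill Tenant P T1 block (9 at 19) → 8 left.
8 remain; put them into Tenant P T2 at 15.
Total = 20×9 + 19×9 + 15×8 = 471.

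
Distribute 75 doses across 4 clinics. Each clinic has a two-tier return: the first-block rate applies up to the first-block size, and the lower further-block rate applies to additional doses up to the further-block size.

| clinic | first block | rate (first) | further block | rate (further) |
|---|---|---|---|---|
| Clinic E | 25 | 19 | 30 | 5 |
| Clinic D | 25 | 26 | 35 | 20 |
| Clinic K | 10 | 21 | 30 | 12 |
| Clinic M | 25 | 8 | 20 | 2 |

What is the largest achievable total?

1655

Treat each block as its own option and order by rate: Clinic D/first 26 > Clinic K/first 21 > Clinic D/second 20 > Clinic E/first 19 > Clinic K/second 12 > Clinic M/first 8 > Clinic E/second 5 > Clinic M/second 2.
Clinic D/first (26): +25 → 50 left.
Clinic K/first (21): +10 → 40 left.
Fill Clinic D second block (35 at 20) → 5 left.
Clinic E/first: +5 of 25 at 19; pool empty.
Total = 26×25 + 21×10 + 20×35 + 19×5 = 1655.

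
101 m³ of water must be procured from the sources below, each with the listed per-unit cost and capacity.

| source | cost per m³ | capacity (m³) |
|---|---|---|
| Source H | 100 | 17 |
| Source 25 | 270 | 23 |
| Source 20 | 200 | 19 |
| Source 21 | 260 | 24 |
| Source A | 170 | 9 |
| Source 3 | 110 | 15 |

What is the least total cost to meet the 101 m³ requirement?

Fill from the cheapest source first.
Take 17 from Source H at 100 → need 84 more.
Source 3 (110): use full 15 → 69 m³ to go.
Source A at 170: take all 9 m³ → 60 still needed.
Take 19 from Source 20 at 200 → need 41 more.
Source 21 (260): use full 24 → 17 m³ to go.
Take 17 from Source 25 at 270 to finish.
Cost = 17×100 + 15×110 + 9×170 + 19×200 + 24×260 + 17×270 = 19510.

19510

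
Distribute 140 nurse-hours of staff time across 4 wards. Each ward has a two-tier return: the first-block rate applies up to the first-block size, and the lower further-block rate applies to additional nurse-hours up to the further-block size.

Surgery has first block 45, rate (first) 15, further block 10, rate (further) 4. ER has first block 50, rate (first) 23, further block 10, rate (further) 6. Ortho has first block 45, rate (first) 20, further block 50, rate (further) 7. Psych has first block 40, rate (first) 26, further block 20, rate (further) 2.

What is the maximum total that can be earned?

3165

Order all 8 blocks by rate: Psych/tier1 26 > ER/tier1 23 > Ortho/tier1 20 > Surgery/tier1 15 > Ortho/tier2 7 > ER/tier2 6 > Surgery/tier2 4 > Psych/tier2 2.
Psych tier1 at 26: fill all 40 ; 100 left.
ER/tier1 (23): +50 ; 50 left.
Fill Ortho tier1 block (45 at 20) ; 5 left.
Surgery tier1 at 15: only 5 left, fill 5.
Total = 26×40 + 23×50 + 20×45 + 15×5 = 3165.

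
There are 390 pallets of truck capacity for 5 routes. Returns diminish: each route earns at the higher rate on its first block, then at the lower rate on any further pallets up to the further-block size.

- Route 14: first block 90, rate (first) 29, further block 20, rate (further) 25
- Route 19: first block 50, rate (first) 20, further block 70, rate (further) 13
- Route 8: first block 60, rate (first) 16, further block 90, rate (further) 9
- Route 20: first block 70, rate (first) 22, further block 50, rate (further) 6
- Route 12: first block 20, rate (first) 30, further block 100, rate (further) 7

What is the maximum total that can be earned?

Treat each block as its own option and order by rate: Route 12/first 30 > Route 14/first 29 > Route 14/second 25 > Route 20/first 22 > Route 19/first 20 > Route 8/first 16 > Route 19/second 13 > Route 8/second 9 > Route 12/second 7 > Route 20/second 6.
Route 12/first (30): +20 ; 370 left.
Route 14/first (29): +90 ; 280 left.
Route 14/second (25): +20 ; 260 left.
Route 20/first (22): +70 ; 190 left.
Route 19/first (20): +50 ; 140 left.
Route 8/first (16): +60 ; 80 left.
Route 19 second at 13: fill all 70 ; 10 left.
Route 8 second at 9: only 10 left, fill 10.
Total = 30×20 + 29×90 + 25×20 + 22×70 + 20×50 + 16×60 + 13×70 + 9×10 = 8210.

8210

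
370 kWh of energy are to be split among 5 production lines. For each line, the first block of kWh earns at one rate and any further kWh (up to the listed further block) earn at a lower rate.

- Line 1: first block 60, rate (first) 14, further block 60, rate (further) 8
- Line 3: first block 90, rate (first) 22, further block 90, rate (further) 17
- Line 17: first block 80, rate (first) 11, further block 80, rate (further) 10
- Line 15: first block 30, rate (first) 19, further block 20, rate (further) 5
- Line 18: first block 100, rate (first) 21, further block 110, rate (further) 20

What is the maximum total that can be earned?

Order all 10 blocks by rate: Line 3/T1 22 > Line 18/T1 21 > Line 18/T2 20 > Line 15/T1 19 > Line 3/T2 17 > Line 1/T1 14 > Line 17/T1 11 > Line 17/T2 10 > Line 1/T2 8 > Line 15/T2 5.
Line 3 T1 at 22: fill all 90 → 280 left.
Line 18/T1 (21): +100 → 180 left.
Line 18 T2 at 20: fill all 110 → 70 left.
Line 15 T1 at 19: fill all 30 → 40 left.
40 remain; put them into Line 3 T2 at 17.
Total = 22×90 + 21×100 + 20×110 + 19×30 + 17×40 = 7530.

7530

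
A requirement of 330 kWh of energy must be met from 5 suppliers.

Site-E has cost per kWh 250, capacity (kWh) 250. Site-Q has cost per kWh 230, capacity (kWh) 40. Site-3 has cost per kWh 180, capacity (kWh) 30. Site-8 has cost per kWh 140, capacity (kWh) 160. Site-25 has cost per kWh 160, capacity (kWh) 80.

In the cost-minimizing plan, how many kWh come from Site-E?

20

Use suppliers in increasing cost order.
Site-8 at 140: take all 160 kWh → 170 still needed.
Take 80 from Site-25 at 160 → need 90 more.
Take 30 from Site-3 at 180 → need 60 more.
Take 40 from Site-Q at 230 → need 20 more.
Site-E (250): take the remaining 20 → done.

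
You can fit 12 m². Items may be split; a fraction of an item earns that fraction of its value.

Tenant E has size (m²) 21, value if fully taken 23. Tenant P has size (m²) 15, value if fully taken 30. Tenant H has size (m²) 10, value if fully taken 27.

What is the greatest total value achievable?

31

Rank by value-to-size ratio: Tenant H 27/10≈2.7, Tenant P 30/15≈2, Tenant E 23/21≈1.1.
Take all of Tenant H (10 m², value 27) ; 2 m² left.
Fill the last 2 m² with part of Tenant P: 2/15 of it earns 4.
Total value = 31.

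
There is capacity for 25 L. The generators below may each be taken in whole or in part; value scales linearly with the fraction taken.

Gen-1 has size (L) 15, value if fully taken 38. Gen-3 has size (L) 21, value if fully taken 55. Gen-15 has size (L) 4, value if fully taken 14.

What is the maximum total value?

Best value per unit of size first: Gen-15 14/4≈3.5, Gen-3 55/21≈2.62, Gen-1 38/15≈2.53.
Gen-15: take in full, 4 L for value 14 — 21 left.
Take all of Gen-3 (21 L, value 55) — 0 L left.
Total value = 69.

69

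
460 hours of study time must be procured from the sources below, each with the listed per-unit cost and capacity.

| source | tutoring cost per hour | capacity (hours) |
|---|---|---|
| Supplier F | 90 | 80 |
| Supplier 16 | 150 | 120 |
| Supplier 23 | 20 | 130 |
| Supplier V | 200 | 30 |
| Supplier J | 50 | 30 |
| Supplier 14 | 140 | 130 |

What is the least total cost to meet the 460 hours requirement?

Fill from the cheapest source first.
Take 130 from Supplier 23 at 20 — need 330 more.
Take 30 from Supplier J at 50 — need 300 more.
Take 80 from Supplier F at 90 — need 220 more.
Supplier 14 (140): use full 130 — 90 hours to go.
Supplier 16 at 150: take 90 of its 120 — requirement met.
Supplier V: unused.
Cost = 130×20 + 30×50 + 80×90 + 130×140 + 90×150 = 43000.

43000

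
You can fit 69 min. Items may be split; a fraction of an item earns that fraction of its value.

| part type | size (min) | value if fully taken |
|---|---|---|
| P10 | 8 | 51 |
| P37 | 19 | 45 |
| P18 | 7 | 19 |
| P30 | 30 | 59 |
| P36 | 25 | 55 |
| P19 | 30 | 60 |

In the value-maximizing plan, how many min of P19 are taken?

Rank by value-to-size ratio: P10 51/8≈6.38, P18 19/7≈2.71, P37 45/19≈2.37, P36 55/25≈2.2, P19 60/30≈2, P30 59/30≈1.97.
All 8 min of P10 fit (value 51) → 61 remain.
Take all of P18 (7 min, value 19) → 54 min left.
P37: take in full, 19 min for value 45 → 35 left.
All 25 min of P36 fit (value 55) → 10 remain.
Only 10 min remain; take 10/30 of P19 for value 60×10/30 = 20.

10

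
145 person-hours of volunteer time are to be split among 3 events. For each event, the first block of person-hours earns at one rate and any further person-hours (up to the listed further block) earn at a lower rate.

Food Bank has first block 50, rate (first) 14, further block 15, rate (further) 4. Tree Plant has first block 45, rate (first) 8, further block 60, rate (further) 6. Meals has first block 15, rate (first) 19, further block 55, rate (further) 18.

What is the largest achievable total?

Rank every tier by rate: Meals/T1 19 > Meals/T2 18 > Food Bank/T1 14 > Tree Plant/T1 8 > Tree Plant/T2 6 > Food Bank/T2 4.
Meals T1 at 19: fill all 15 — 130 left.
Meals T2 at 18: fill all 55 — 75 left.
Food Bank/T1 (14): +50 — 25 left.
Tree Plant/T1: +25 of 45 at 8; pool empty.
Total = 19×15 + 18×55 + 14×50 + 8×25 = 2175.

2175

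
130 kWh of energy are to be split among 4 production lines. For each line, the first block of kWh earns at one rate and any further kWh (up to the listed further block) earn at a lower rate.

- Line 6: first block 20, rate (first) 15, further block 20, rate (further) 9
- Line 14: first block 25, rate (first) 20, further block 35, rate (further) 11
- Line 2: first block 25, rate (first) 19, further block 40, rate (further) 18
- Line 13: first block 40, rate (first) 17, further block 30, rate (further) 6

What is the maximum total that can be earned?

Treat each block as its own option and order by rate: Line 14/T1 20 > Line 2/T1 19 > Line 2/T2 18 > Line 13/T1 17 > Line 6/T1 15 > Line 14/T2 11 > Line 6/T2 9 > Line 13/T2 6.
Line 14 T1 at 20: fill all 25 — 105 left.
Line 2 T1 at 19: fill all 25 — 80 left.
Line 2 T2 at 18: fill all 40 — 40 left.
Line 13 T1 at 17: fill all 40 — 0 left.
Total = 20×25 + 19×25 + 18×40 + 17×40 = 2375.

2375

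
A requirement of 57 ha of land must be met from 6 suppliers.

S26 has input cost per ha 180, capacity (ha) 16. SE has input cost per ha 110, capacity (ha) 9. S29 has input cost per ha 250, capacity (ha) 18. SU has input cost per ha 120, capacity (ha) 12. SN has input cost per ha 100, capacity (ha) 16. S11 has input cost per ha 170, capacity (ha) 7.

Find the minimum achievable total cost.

7560

Fill from the cheapest supplier first.
Take 16 from SN at 100 ; need 41 more.
SE at 110: take all 9 ha ; 32 still needed.
Take 12 from SU at 120 ; need 20 more.
S11 (170): use full 7 ; 13 ha to go.
Take 13 from S26 at 180 to finish.
S29: unused.
Cost = 16×100 + 9×110 + 12×120 + 7×170 + 13×180 = 7560.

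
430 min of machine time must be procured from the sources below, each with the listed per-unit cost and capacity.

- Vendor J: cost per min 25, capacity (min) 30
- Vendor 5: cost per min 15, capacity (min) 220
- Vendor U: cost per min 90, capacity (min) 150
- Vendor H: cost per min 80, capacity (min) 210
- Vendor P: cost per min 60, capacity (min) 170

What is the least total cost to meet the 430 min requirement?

15050

Cheapest first:
Take 220 from Vendor 5 at 15 → need 210 more.
Vendor J at 25: take all 30 min → 180 still needed.
Take 170 from Vendor P at 60 → need 10 more.
Take 10 from Vendor H at 80 to finish.
Vendor U: unused.
Cost = 220×15 + 30×25 + 170×60 + 10×80 = 15050.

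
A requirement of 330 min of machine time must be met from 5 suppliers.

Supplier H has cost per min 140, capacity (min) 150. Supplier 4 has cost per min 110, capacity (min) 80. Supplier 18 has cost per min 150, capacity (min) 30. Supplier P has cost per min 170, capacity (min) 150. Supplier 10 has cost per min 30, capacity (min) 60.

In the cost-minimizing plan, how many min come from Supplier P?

10

Cheapest first:
Supplier 10 (30): use full 60 → 270 min to go.
Supplier 4 at 110: take all 80 min → 190 still needed.
Take 150 from Supplier H at 140 → need 40 more.
Supplier 18 (150): use full 30 → 10 min to go.
Supplier P at 170: take 10 of its 150 → requirement met.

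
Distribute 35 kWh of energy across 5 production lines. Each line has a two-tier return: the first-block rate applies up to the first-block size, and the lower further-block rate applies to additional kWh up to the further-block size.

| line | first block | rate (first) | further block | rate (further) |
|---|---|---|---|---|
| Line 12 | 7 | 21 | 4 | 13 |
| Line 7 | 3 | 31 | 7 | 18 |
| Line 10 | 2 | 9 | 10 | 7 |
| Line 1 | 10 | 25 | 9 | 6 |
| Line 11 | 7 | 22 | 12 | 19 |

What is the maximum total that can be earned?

Treat each block as its own option and order by rate: Line 7/T1 31 > Line 1/T1 25 > Line 11/T1 22 > Line 12/T1 21 > Line 11/T2 19 > Line 7/T2 18 > Line 12/T2 13 > Line 10/T1 9 > Line 10/T2 7 > Line 1/T2 6.
Line 7/T1 (31): +3 → 32 left.
Line 1 T1 at 25: fill all 10 → 22 left.
Line 11 T1 at 22: fill all 7 → 15 left.
Line 12/T1 (21): +7 → 8 left.
Line 11/T2: +8 of 12 at 19; pool empty.
Total = 31×3 + 25×10 + 22×7 + 21×7 + 19×8 = 796.

796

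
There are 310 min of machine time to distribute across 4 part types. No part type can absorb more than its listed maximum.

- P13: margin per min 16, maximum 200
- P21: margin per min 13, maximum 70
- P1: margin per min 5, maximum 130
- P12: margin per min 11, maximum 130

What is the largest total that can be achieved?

4550

Highest margin per min first: P13 16 > P21 13 > P12 11 > P1 5.
Give P13 200 to hit its cap of 200 ; 110 left.
P21: +70 to 70 (cap) ; 40 left.
P12 has room for 130 but only 40 remain, so it gets 40.
Total = 16×200 + 13×70 + 11×40 = 4550.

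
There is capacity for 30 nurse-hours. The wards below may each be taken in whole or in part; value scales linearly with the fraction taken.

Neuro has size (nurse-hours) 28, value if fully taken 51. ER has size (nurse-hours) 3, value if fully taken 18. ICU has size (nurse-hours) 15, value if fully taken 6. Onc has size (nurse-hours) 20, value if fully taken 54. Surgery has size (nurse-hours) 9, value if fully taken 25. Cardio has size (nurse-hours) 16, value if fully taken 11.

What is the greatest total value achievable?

91.6

Best value per unit of size first: ER 18/3≈6, Surgery 25/9≈2.78, Onc 54/20≈2.7, Neuro 51/28≈1.82, Cardio 11/16≈0.688, ICU 6/15≈0.4.
All 3 nurse-hours of ER fit (value 18) — 27 remain.
All 9 nurse-hours of Surgery fit (value 25) — 18 remain.
Only 18 nurse-hours remain; take 18/20 of Onc for value 54×18/20 = 48.6.
Total value = 91.6.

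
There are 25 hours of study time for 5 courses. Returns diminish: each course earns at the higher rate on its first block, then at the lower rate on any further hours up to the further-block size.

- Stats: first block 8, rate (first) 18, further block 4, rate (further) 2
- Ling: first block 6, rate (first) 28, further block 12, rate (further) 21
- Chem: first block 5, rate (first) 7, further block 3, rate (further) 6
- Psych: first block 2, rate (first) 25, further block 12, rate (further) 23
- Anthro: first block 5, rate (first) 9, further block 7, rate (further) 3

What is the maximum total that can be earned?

Order all 10 blocks by rate: Ling/T1 28 > Psych/T1 25 > Psych/T2 23 > Ling/T2 21 > Stats/T1 18 > Anthro/T1 9 > Chem/T1 7 > Chem/T2 6 > Anthro/T2 3 > Stats/T2 2.
Ling T1 at 28: fill all 6 ; 19 left.
Psych T1 at 25: fill all 2 ; 17 left.
Psych/T2 (23): +12 ; 5 left.
Ling T2 at 21: only 5 left, fill 5.
Total = 28×6 + 25×2 + 23×12 + 21×5 = 599.

599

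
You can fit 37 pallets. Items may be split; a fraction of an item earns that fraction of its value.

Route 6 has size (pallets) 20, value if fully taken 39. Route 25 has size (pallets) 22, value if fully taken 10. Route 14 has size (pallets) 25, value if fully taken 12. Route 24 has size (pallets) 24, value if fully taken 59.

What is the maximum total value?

84.35

Best value per unit of size first: Route 24 59/24≈2.46, Route 6 39/20≈1.95, Route 14 12/25≈0.48, Route 25 10/22≈0.455.
Route 24: take in full, 24 pallets for value 59 → 13 left.
Fill the last 13 pallets with part of Route 6: 13/20 of it earns 25.35.
Total value = 84.35.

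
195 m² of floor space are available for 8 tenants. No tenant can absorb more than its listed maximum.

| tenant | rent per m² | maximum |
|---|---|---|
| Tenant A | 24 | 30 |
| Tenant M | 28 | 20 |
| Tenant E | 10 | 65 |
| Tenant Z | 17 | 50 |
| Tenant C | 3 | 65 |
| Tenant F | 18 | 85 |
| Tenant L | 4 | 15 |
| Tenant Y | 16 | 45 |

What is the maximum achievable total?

Highest rent per m² first: Tenant M 28 > Tenant A 24 > Tenant F 18 > Tenant Z 17 > Tenant Y 16 > Tenant E 10 > Tenant L 4 > Tenant C 3.
Tenant M takes 20 to reach its cap of 20 ; 175 left.
Tenant A: +30 to 30 (cap) ; 145 left.
Tenant F takes 85 to reach its cap of 85 ; 60 left.
Tenant Z takes 50 to reach its cap of 50 ; 10 left.
Tenant Y has room for 45 but only 10 remain, so it gets 10.
Total = 24×30 + 28×20 + 17×50 + 18×85 + 16×10 = 3820.

3820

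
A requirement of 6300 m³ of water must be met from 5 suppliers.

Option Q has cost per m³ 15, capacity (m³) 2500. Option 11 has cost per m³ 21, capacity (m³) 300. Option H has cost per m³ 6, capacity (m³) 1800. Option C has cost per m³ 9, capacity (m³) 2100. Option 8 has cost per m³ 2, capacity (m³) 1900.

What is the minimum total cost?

41000

Use suppliers in increasing cost order.
Option 8 at 2: take all 1900 m³ — 4400 still needed.
Take 1800 from Option H at 6 — need 2600 more.
Option C at 9: take all 2100 m³ — 500 still needed.
Take 500 from Option Q at 15 to finish.
Option 11: unused.
Cost = 1900×2 + 1800×6 + 2100×9 + 500×15 = 41000.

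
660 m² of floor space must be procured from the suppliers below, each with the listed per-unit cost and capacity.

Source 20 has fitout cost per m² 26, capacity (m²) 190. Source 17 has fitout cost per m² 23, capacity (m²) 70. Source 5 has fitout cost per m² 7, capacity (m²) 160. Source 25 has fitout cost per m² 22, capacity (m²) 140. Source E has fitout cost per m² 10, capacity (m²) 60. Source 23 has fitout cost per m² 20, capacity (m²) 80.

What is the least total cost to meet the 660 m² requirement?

11910

Fill from the cheapest supplier first.
Take 160 from Source 5 at 7 → need 500 more.
Source E (10): use full 60 → 440 m² to go.
Source 23 (20): use full 80 → 360 m² to go.
Take 140 from Source 25 at 22 → need 220 more.
Source 17 (23): use full 70 → 150 m² to go.
Take 150 from Source 20 at 26 to finish.
Cost = 160×7 + 60×10 + 80×20 + 140×22 + 70×23 + 150×26 = 11910.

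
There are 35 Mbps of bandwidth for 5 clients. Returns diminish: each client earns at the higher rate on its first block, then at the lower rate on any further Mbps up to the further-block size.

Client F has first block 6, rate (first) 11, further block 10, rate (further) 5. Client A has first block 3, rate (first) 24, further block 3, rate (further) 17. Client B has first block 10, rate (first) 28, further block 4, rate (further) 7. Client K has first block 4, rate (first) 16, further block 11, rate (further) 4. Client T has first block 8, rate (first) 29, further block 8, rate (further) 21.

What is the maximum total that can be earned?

Rank every tier by rate: Client T/T1 29 > Client B/T1 28 > Client A/T1 24 > Client T/T2 21 > Client A/T2 17 > Client K/T1 16 > Client F/T1 11 > Client B/T2 7 > Client F/T2 5 > Client K/T2 4.
Fill Client T T1 block (8 at 29) ; 27 left.
Client B/T1 (28): +10 ; 17 left.
Client A/T1 (24): +3 ; 14 left.
Fill Client T T2 block (8 at 21) ; 6 left.
Client A T2 at 17: fill all 3 ; 3 left.
Client K T1 at 16: only 3 left, fill 3.
Total = 29×8 + 28×10 + 24×3 + 21×8 + 17×3 + 16×3 = 851.

851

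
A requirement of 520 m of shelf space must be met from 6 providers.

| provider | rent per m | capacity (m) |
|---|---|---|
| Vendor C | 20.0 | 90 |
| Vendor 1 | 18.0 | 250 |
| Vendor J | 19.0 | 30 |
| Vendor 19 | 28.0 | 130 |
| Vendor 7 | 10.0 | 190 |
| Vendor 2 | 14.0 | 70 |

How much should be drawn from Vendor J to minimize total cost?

10

Use providers in increasing cost order.
Vendor 7 at 10.0: take all 190 m ; 330 still needed.
Vendor 2 (14.0): use full 70 ; 260 m to go.
Take 250 from Vendor 1 at 18.0 ; need 10 more.
Take 10 from Vendor J at 19.0 to finish.
Vendor C, Vendor 19: unused.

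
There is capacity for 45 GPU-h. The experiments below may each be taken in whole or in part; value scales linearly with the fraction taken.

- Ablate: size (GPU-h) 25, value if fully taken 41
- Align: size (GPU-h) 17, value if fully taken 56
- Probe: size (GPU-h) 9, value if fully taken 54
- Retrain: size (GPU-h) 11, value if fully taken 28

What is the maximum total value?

Sort by value density: Probe 54/9≈6, Align 56/17≈3.29, Retrain 28/11≈2.55, Ablate 41/25≈1.64.
Probe: take in full, 9 GPU-h for value 54 — 36 left.
Take all of Align (17 GPU-h, value 56) — 19 GPU-h left.
Take all of Retrain (11 GPU-h, value 28) — 8 GPU-h left.
8 GPU-h left: a 8/25 share of Ablate gives 41×8/25 = 13.12.
Total value = 151.12.

151.12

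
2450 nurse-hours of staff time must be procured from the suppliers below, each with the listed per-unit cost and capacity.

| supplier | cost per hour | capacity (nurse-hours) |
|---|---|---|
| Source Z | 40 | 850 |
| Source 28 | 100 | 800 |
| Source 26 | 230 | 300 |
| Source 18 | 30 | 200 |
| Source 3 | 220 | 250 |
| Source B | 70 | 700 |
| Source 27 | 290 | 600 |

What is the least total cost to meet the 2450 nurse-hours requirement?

Cheapest first:
Source 18 at 30: take all 200 nurse-hours → 2250 still needed.
Take 850 from Source Z at 40 → need 1400 more.
Take 700 from Source B at 70 → need 700 more.
Source 28 (100): take the remaining 700 → done.
Source 3, Source 26, Source 27: unused.
Cost = 200×30 + 850×40 + 700×70 + 700×100 = 159000.

159000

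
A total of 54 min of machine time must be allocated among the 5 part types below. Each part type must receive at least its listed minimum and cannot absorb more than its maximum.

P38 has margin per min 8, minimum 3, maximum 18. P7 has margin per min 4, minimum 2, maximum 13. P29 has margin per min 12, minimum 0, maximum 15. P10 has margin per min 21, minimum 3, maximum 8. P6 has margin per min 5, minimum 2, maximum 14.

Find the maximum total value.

Meeting every minimum uses 3+2+0+3+2 = 10 min, leaving 44.
Highest margin per min first: P10 21 > P29 12 > P38 8 > P6 5 > P7 4.
P10 takes 5 more to reach its cap of 8 — 39 left.
P29 takes 15 more to reach its cap of 15 — 24 left.
Give P38 15 more to hit its cap of 18 — 9 left.
P6 has room for 12 more but only 9 remain, so it gets 11.
Total = 8×18 + 4×2 + 12×15 + 21×8 + 5×11 = 555.

555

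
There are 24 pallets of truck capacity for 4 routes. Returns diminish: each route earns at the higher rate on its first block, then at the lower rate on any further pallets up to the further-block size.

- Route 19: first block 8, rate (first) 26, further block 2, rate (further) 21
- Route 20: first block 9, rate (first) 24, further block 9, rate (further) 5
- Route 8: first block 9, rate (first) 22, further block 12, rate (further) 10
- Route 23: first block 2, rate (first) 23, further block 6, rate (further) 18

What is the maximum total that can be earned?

580

Rank every tier by rate: Route 19/tier1 26 > Route 20/tier1 24 > Route 23/tier1 23 > Route 8/tier1 22 > Route 19/tier2 21 > Route 23/tier2 18 > Route 8/tier2 10 > Route 20/tier2 5.
Route 19/tier1 (26): +8 ; 16 left.
Route 20 tier1 at 24: fill all 9 ; 7 left.
Route 23 tier1 at 23: fill all 2 ; 5 left.
Route 8 tier1 at 22: only 5 left, fill 5.
Total = 26×8 + 24×9 + 23×2 + 22×5 = 580.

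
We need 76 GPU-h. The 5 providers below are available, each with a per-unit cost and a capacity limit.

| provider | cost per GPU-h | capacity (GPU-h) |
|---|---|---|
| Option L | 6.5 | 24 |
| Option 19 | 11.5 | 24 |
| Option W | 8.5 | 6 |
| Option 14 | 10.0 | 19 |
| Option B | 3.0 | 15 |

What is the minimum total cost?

Cheapest first:
Take 15 from Option B at 3.0 — need 61 more.
Option L (6.5): use full 24 — 37 GPU-h to go.
Option W (8.5): use full 6 — 31 GPU-h to go.
Take 19 from Option 14 at 10.0 — need 12 more.
Option 19 (11.5): take the remaining 12 — done.
Cost = 15×3.0 + 24×6.5 + 6×8.5 + 19×10.0 + 12×11.5 = 580.

580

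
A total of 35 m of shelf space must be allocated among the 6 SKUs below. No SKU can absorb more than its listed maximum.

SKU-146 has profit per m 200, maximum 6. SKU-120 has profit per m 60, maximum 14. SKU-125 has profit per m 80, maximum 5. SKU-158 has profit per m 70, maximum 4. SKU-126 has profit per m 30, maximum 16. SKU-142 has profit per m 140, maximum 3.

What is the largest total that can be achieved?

Highest profit per m first: SKU-146 200 > SKU-142 140 > SKU-125 80 > SKU-158 70 > SKU-120 60 > SKU-126 30.
SKU-146 takes 6 to reach its cap of 6 → 29 left.
SKU-142 takes 3 to reach its cap of 3 → 26 left.
Give SKU-125 5 to hit its cap of 5 → 21 left.
SKU-158 takes 4 to reach its cap of 4 → 17 left.
SKU-120: +14 to 14 (cap) → 3 left.
SKU-126 has room for 16 but only 3 remain, so it gets 3.
Total = 200×6 + 60×14 + 80×5 + 70×4 + 30×3 + 140×3 = 3230.

3230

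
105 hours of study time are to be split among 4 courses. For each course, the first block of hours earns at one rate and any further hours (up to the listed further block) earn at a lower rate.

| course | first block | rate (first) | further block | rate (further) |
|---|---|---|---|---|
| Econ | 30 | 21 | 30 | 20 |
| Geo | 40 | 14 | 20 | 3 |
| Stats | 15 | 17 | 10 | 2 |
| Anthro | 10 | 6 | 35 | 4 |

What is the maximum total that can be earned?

1905

Rank every tier by rate: Econ/tier1 21 > Econ/tier2 20 > Stats/tier1 17 > Geo/tier1 14 > Anthro/tier1 6 > Anthro/tier2 4 > Geo/tier2 3 > Stats/tier2 2.
Fill Econ tier1 block (30 at 21) → 75 left.
Econ/tier2 (20): +30 → 45 left.
Stats/tier1 (17): +15 → 30 left.
30 remain; put them into Geo tier1 at 14.
Total = 21×30 + 20×30 + 17×15 + 14×30 = 1905.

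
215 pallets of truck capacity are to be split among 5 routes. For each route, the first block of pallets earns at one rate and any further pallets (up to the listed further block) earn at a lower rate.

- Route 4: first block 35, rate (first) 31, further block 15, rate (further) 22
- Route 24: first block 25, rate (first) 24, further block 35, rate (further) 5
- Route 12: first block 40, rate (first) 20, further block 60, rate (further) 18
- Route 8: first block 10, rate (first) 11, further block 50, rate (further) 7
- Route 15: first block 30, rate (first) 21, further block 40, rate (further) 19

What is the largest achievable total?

4745

Treat each block as its own option and order by rate: Route 4/first 31 > Route 24/first 24 > Route 4/second 22 > Route 15/first 21 > Route 12/first 20 > Route 15/second 19 > Route 12/second 18 > Route 8/first 11 > Route 8/second 7 > Route 24/second 5.
Route 4 first at 31: fill all 35 ; 180 left.
Fill Route 24 first block (25 at 24) ; 155 left.
Fill Route 4 second block (15 at 22) ; 140 left.
Fill Route 15 first block (30 at 21) ; 110 left.
Route 12 first at 20: fill all 40 ; 70 left.
Route 15 second at 19: fill all 40 ; 30 left.
Route 12 second at 18: only 30 left, fill 30.
Total = 31×35 + 24×25 + 22×15 + 21×30 + 20×40 + 19×40 + 18×30 = 4745.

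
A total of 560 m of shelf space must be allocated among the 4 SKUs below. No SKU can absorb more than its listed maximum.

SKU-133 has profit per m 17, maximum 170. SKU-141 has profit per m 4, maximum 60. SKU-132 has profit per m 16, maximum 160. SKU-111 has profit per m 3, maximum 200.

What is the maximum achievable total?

Rank by profit per m: SKU-133 17 > SKU-132 16 > SKU-141 4 > SKU-111 3.
SKU-133: +170 to 170 (cap) → 390 left.
SKU-132 takes 160 to reach its cap of 160 → 230 left.
SKU-141 takes 60 to reach its cap of 60 → 170 left.
SKU-111 has room for 200 but only 170 remain, so it gets 170.
Total = 17×170 + 4×60 + 16×160 + 3×170 = 6200.

6200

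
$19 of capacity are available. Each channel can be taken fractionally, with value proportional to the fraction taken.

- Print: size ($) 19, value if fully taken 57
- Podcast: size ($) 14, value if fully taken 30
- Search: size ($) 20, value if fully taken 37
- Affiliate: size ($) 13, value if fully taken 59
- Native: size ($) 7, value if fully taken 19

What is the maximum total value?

77

Rank by value-to-size ratio: Affiliate 59/13≈4.54, Print 57/19≈3, Native 19/7≈2.71, Podcast 30/14≈2.14, Search 37/20≈1.85.
Affiliate: take in full, 13 $ for value 59 — 6 left.
6 $ left: a 6/19 share of Print gives 57×6/19 = 18.
Total value = 77.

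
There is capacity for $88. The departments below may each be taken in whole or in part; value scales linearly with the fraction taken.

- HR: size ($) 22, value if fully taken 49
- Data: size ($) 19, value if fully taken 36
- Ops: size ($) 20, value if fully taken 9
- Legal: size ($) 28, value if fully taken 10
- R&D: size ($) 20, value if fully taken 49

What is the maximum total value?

Rank by value-to-size ratio: R&D 49/20≈2.45, HR 49/22≈2.23, Data 36/19≈1.89, Ops 9/20≈0.45, Legal 10/28≈0.357.
All 20 $ of R&D fit (value 49) — 68 remain.
Take all of HR (22 $, value 49) — 46 $ left.
Data: take in full, 19 $ for value 36 — 27 left.
Take all of Ops (20 $, value 9) — 7 $ left.
Fill the last 7 $ with part of Legal: 7/28 of it earns 2.5.
Total value = 145.5.

145.5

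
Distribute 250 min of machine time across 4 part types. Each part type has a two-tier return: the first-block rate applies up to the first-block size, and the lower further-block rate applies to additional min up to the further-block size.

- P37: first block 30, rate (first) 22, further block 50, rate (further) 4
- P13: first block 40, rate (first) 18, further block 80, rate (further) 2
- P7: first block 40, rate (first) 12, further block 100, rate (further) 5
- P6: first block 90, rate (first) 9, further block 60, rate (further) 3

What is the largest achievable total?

2920

Rank every tier by rate: P37/first 22 > P13/first 18 > P7/first 12 > P6/first 9 > P7/second 5 > P37/second 4 > P6/second 3 > P13/second 2.
Fill P37 first block (30 at 22) → 220 left.
P13 first at 18: fill all 40 → 180 left.
P7/first (12): +40 → 140 left.
P6 first at 9: fill all 90 → 50 left.
50 remain; put them into P7 second at 5.
Total = 22×30 + 18×40 + 12×40 + 9×90 + 5×50 = 2920.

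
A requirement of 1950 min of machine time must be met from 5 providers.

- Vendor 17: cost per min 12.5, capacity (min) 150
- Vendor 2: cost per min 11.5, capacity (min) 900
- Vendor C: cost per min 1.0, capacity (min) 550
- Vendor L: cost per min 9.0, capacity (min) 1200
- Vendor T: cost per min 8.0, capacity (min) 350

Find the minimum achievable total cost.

12800

Use providers in increasing cost order.
Take 550 from Vendor C at 1.0 ; need 1400 more.
Vendor T (8.0): use full 350 ; 1050 min to go.
Vendor L (9.0): take the remaining 1050 ; done.
Vendor 2, Vendor 17: unused.
Cost = 550×1.0 + 350×8.0 + 1050×9.0 = 12800.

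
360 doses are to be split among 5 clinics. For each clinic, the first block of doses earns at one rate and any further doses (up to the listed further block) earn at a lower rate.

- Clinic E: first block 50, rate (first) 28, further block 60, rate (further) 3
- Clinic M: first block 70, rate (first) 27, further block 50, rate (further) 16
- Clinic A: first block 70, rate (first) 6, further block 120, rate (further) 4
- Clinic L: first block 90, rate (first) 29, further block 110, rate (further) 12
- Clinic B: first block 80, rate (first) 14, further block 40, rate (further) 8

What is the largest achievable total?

8060

Order all 10 blocks by rate: Clinic L/first 29 > Clinic E/first 28 > Clinic M/first 27 > Clinic M/second 16 > Clinic B/first 14 > Clinic L/second 12 > Clinic B/second 8 > Clinic A/first 6 > Clinic A/second 4 > Clinic E/second 3.
Clinic L/first (29): +90 → 270 left.
Fill Clinic E first block (50 at 28) → 220 left.
Clinic M/first (27): +70 → 150 left.
Clinic M/second (16): +50 → 100 left.
Fill Clinic B first block (80 at 14) → 20 left.
Clinic L second at 12: only 20 left, fill 20.
Total = 29×90 + 28×50 + 27×70 + 16×50 + 14×80 + 12×20 = 8060.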